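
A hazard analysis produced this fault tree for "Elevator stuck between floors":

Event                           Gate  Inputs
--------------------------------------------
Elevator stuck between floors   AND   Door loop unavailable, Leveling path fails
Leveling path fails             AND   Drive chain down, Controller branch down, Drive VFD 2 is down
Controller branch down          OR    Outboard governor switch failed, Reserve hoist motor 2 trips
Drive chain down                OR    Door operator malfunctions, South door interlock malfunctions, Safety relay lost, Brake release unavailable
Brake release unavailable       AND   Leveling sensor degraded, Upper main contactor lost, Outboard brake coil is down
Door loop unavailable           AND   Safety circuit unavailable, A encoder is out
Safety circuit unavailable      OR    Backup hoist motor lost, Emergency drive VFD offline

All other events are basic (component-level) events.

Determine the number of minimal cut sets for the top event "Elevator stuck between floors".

Safety circuit unavailable [OR]: union of children's cut sets → 2 cut set(s).
Door loop unavailable [AND]: one cut set from each child combined → 2 × 1 = 2 cut set(s).
Brake release unavailable [AND]: one cut set from each child combined → 1 × 1 × 1 = 1 cut set(s).
Drive chain down [OR]: union of children's cut sets → 4 cut set(s).
Controller branch down [OR]: union of children's cut sets → 2 cut set(s).
Leveling path fails [AND]: one cut set from each child combined → 4 × 2 × 1 = 8 cut set(s).
Elevator stuck between floors [AND]: one cut set from each child combined → 2 × 8 = 16 cut set(s).

16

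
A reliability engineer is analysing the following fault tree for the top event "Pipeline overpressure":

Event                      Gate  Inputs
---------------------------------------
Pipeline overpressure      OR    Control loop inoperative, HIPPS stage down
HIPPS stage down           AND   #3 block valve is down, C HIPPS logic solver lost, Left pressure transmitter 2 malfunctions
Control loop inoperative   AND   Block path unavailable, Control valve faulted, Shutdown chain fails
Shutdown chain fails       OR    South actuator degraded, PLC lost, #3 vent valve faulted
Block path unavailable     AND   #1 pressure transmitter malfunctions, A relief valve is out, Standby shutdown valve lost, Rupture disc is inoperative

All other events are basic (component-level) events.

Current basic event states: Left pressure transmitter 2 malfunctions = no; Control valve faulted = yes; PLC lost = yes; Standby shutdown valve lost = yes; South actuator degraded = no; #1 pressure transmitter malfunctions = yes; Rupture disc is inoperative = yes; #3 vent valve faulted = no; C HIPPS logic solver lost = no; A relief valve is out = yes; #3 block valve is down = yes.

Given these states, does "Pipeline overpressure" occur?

Yes

Block path unavailable [AND]: #1 pressure transmitter malfunctions=occurs, A relief valve is out=occurs, Standby shutdown valve lost=occurs, Rupture disc is inoperative=occurs → all inputs occur → occurs.
Shutdown chain fails [OR]: South actuator degraded=not, PLC lost=occurs, #3 vent valve faulted=not → at least one input occurs → occurs.
Control loop inoperative [AND]: Block path unavailable=occurs, Control valve faulted=occurs, Shutdown chain fails=occurs → all inputs occur → occurs.
HIPPS stage down [AND]: #3 block valve is down=occurs, C HIPPS logic solver lost=not, Left pressure transmitter 2 malfunctions=not → not all inputs occur → does not occur.
Pipeline overpressure [OR]: Control loop inoperative=occurs, HIPPS stage down=not → at least one input occurs → occurs.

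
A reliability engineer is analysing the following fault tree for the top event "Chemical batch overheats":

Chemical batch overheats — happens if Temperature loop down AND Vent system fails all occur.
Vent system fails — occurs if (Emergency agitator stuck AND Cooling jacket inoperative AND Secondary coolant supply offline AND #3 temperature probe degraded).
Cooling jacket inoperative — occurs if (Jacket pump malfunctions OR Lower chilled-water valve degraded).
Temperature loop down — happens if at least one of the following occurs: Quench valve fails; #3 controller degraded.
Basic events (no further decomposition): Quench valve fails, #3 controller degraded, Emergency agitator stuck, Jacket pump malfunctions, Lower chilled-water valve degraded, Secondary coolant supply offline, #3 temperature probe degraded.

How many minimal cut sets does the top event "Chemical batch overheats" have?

4

Temperature loop down [OR]: union of children's cut sets → 2 cut set(s).
Cooling jacket inoperative [OR]: union of children's cut sets → 2 cut set(s).
Vent system fails [AND]: one cut set from each child combined → 1 × 2 × 1 × 1 = 2 cut set(s).
Chemical batch overheats [AND]: one cut set from each child combined → 2 × 2 = 4 cut set(s).
Minimal cut sets: {#3 temperature probe degraded, Emergency agitator stuck, Jacket pump malfunctions, Quench valve fails, Secondary coolant supply offline}; {#3 temperature probe degraded, Emergency agitator stuck, Lower chilled-water valve degraded, Quench valve fails, Secondary coolant supply offline}; {#3 controller degraded, #3 temperature probe degraded, Emergency agitator stuck, Jacket pump malfunctions, Secondary coolant supply offline}; {#3 controller degraded, #3 temperature probe degraded, Emergency agitator stuck, Lower chilled-water valve degraded, Secondary coolant supply offline}.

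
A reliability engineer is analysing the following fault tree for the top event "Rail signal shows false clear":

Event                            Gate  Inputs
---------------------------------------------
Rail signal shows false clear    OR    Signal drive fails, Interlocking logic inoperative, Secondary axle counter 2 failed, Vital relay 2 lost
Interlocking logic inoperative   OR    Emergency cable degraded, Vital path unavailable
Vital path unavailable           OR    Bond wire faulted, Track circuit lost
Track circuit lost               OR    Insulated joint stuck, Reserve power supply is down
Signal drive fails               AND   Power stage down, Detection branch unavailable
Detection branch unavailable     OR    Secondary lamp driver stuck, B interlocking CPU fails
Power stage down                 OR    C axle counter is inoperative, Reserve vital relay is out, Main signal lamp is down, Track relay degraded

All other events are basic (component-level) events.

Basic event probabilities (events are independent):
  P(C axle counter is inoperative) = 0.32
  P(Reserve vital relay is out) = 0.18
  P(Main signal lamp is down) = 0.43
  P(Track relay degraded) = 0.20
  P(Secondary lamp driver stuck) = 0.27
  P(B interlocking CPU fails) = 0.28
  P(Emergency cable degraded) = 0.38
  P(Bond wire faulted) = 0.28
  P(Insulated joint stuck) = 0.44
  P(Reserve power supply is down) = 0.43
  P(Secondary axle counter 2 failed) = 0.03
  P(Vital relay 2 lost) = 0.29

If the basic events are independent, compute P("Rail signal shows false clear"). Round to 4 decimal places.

0.9366

P(Power stage down) [OR] = 1 − (1−0.32) × (1−0.18) × (1−0.43) × (1−0.20) = 0.745734
P(Detection branch unavailable) [OR] = 1 − (1−0.27) × (1−0.28) = 0.474400
P(Signal drive fails) [AND] = 0.745734 × 0.474400 = 0.353776
P(Track circuit lost) [OR] = 1 − (1−0.44) × (1−0.43) = 0.680800
P(Vital path unavailable) [OR] = 1 − (1−0.28) × (1−0.680800) = 0.770176
P(Interlocking logic inoperative) [OR] = 1 − (1−0.38) × (1−0.770176) = 0.857509
P(Rail signal shows false clear) [OR] = 1 − (1−0.353776) × (1−0.857509) × (1−0.03) × (1−0.29) = 0.936584
Rounded to 4 decimal places: P(Rail signal shows false clear) ≈ 0.9366.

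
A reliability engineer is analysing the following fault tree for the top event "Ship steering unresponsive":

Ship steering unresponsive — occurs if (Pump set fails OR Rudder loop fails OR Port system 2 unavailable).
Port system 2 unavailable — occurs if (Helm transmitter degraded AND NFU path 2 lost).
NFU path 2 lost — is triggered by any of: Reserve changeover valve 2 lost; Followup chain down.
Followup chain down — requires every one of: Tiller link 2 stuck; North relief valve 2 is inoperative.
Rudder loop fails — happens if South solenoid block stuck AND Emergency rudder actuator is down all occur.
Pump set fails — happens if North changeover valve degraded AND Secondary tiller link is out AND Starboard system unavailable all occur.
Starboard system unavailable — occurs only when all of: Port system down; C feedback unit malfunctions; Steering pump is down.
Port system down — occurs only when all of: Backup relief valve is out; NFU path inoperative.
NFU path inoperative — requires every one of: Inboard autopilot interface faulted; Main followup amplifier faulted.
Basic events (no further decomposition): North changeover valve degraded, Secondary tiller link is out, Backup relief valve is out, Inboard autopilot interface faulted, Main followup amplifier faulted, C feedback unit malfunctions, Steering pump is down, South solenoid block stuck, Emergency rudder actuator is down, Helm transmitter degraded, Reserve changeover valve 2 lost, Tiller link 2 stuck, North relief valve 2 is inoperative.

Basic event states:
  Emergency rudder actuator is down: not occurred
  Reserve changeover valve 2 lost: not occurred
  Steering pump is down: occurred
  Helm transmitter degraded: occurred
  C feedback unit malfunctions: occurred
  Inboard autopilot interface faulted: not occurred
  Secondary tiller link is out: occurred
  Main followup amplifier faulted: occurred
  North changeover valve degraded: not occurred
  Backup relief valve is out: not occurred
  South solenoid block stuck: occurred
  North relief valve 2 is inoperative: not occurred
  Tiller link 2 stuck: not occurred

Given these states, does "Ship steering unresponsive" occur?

No

NFU path inoperative [AND]: Inboard autopilot interface faulted=not, Main followup amplifier faulted=occurs → not all inputs occur → does not occur.
Port system down [AND]: Backup relief valve is out=not, NFU path inoperative=not → not all inputs occur → does not occur.
Starboard system unavailable [AND]: Port system down=not, C feedback unit malfunctions=occurs, Steering pump is down=occurs → not all inputs occur → does not occur.
Pump set fails [AND]: North changeover valve degraded=not, Secondary tiller link is out=occurs, Starboard system unavailable=not → not all inputs occur → does not occur.
Rudder loop fails [AND]: South solenoid block stuck=occurs, Emergency rudder actuator is down=not → not all inputs occur → does not occur.
Followup chain down [AND]: Tiller link 2 stuck=not, North relief valve 2 is inoperative=not → not all inputs occur → does not occur.
NFU path 2 lost [OR]: Reserve changeover valve 2 lost=not, Followup chain down=not → no input occurs → does not occur.
Port system 2 unavailable [AND]: Helm transmitter degraded=occurs, NFU path 2 lost=not → not all inputs occur → does not occur.
Ship steering unresponsive [OR]: Pump set fails=not, Rudder loop fails=not, Port system 2 unavailable=not → no input occurs → does not occur.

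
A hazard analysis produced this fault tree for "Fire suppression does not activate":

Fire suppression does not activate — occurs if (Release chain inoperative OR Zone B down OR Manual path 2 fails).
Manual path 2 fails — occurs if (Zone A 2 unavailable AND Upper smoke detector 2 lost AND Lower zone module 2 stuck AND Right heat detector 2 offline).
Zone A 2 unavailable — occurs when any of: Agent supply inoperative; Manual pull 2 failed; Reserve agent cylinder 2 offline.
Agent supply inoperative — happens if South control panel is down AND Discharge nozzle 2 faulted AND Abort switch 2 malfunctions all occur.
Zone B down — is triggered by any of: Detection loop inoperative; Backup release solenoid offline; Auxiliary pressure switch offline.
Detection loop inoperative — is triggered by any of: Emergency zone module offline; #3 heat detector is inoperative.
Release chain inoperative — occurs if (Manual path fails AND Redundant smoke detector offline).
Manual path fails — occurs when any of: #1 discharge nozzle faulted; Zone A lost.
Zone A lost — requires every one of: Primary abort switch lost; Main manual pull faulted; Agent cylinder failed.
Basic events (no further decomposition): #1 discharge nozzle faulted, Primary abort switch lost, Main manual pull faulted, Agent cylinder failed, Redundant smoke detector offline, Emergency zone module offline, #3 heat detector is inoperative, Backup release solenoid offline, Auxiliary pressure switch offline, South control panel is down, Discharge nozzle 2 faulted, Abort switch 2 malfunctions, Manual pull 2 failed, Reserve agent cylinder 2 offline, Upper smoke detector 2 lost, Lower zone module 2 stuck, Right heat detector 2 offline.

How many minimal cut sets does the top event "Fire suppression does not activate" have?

Zone A lost [AND]: one cut set from each child combined → 1 × 1 × 1 = 1 cut set(s).
Manual path fails [OR]: union of children's cut sets → 2 cut set(s).
Release chain inoperative [AND]: one cut set from each child combined → 2 × 1 = 2 cut set(s).
Detection loop inoperative [OR]: union of children's cut sets → 2 cut set(s).
Zone B down [OR]: union of children's cut sets → 4 cut set(s).
Agent supply inoperative [AND]: one cut set from each child combined → 1 × 1 × 1 = 1 cut set(s).
Zone A 2 unavailable [OR]: union of children's cut sets → 3 cut set(s).
Manual path 2 fails [AND]: one cut set from each child combined → 3 × 1 × 1 × 1 = 3 cut set(s).
Fire suppression does not activate [OR]: union of children's cut sets → 9 cut set(s).
Minimal cut sets: {#1 discharge nozzle faulted, Redundant smoke detector offline}; {Agent cylinder failed, Main manual pull faulted, Primary abort switch lost, Redundant smoke detector offline}; {Emergency zone module offline}; {#3 heat detector is inoperative}; {Backup release solenoid offline}; {Auxiliary pressure switch offline}; {Abort switch 2 malfunctions, Discharge nozzle 2 faulted, Lower zone module 2 stuck, Right heat detector 2 offline, South control panel is down, Upper smoke detector 2 lost}; {Lower zone module 2 stuck, Manual pull 2 failed, Right heat detector 2 offline, Upper smoke detector 2 lost}; {Lower zone module 2 stuck, Reserve agent cylinder 2 offline, Right heat detector 2 offline, Upper smoke detector 2 lost}.

9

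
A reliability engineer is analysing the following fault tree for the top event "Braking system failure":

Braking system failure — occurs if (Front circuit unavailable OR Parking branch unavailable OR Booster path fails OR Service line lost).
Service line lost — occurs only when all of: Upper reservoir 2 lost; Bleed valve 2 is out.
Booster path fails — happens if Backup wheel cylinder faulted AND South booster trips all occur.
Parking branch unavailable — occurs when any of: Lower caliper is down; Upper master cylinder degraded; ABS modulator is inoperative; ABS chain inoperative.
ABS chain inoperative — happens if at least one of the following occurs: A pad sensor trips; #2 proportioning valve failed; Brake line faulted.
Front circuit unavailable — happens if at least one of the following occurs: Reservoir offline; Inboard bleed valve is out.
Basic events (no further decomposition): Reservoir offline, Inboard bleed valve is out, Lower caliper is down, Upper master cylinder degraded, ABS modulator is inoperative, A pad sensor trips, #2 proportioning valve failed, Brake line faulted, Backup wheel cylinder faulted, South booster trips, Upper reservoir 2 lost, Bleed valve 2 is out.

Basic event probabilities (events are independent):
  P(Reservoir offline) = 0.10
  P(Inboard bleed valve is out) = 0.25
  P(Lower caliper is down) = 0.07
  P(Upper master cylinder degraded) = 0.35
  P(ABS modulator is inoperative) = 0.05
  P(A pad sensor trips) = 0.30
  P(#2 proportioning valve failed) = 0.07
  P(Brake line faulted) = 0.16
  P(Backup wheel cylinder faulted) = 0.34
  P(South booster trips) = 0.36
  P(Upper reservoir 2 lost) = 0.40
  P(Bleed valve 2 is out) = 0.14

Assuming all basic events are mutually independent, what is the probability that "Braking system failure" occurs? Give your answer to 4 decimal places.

P(Front circuit unavailable) [OR] = 1 − (1−0.10) × (1−0.25) = 0.325000
P(ABS chain inoperative) [OR] = 1 − (1−0.30) × (1−0.07) × (1−0.16) = 0.453160
P(Parking branch unavailable) [OR] = 1 − (1−0.07) × (1−0.35) × (1−0.05) × (1−0.453160) = 0.685963
P(Booster path fails) [AND] = 0.34 × 0.36 = 0.122400
P(Service line lost) [AND] = 0.40 × 0.14 = 0.056000
P(Braking system failure) [OR] = 1 − (1−0.325000) × (1−0.685963) × (1−0.122400) × (1−0.056000) = 0.824388
Rounded to 4 decimal places: P(Braking system failure) ≈ 0.8244.

0.8244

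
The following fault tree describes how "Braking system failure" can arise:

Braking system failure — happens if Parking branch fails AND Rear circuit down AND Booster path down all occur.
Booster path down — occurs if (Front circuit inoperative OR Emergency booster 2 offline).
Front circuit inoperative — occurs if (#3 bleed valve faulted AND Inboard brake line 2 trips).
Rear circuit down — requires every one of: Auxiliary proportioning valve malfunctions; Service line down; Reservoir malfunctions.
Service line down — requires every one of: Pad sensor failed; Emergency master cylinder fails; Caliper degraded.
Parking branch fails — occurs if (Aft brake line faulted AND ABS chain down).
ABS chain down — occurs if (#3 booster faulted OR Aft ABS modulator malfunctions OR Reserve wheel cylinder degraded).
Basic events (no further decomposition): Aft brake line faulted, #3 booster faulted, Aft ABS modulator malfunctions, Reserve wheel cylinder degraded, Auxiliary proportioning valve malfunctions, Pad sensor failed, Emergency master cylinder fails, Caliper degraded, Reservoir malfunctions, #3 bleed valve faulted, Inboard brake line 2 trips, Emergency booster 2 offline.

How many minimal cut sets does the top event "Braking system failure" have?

ABS chain down [OR]: union of children's cut sets → 3 cut set(s).
Parking branch fails [AND]: one cut set from each child combined → 1 × 3 = 3 cut set(s).
Service line down [AND]: one cut set from each child combined → 1 × 1 × 1 = 1 cut set(s).
Rear circuit down [AND]: one cut set from each child combined → 1 × 1 × 1 = 1 cut set(s).
Front circuit inoperative [AND]: one cut set from each child combined → 1 × 1 = 1 cut set(s).
Booster path down [OR]: union of children's cut sets → 2 cut set(s).
Braking system failure [AND]: one cut set from each child combined → 3 × 1 × 2 = 6 cut set(s).
Minimal cut sets: {#3 bleed valve faulted, #3 booster faulted, Aft brake line faulted, Auxiliary proportioning valve malfunctions, Caliper degraded, Emergency master cylinder fails, Inboard brake line 2 trips, Pad sensor failed, Reservoir malfunctions}; {#3 booster faulted, Aft brake line faulted, Auxiliary proportioning valve malfunctions, Caliper degraded, Emergency booster 2 offline, Emergency master cylinder fails, Pad sensor failed, Reservoir malfunctions}; {#3 bleed valve faulted, Aft ABS modulator malfunctions, Aft brake line faulted, Auxiliary proportioning valve malfunctions, Caliper degraded, Emergency master cylinder fails, Inboard brake line 2 trips, Pad sensor failed, Reservoir malfunctions}; {Aft ABS modulator malfunctions, Aft brake line faulted, Auxiliary proportioning valve malfunctions, Caliper degraded, Emergency booster 2 offline, Emergency master cylinder fails, Pad sensor failed, Reservoir malfunctions}; {#3 bleed valve faulted, Aft brake line faulted, Auxiliary proportioning valve malfunctions, Caliper degraded, Emergency master cylinder fails, Inboard brake line 2 trips, Pad sensor failed, Reserve wheel cylinder degraded, Reservoir malfunctions}; {Aft brake line faulted, Auxiliary proportioning valve malfunctions, Caliper degraded, Emergency booster 2 offline, Emergency master cylinder fails, Pad sensor failed, Reserve wheel cylinder degraded, Reservoir malfunctions}.

6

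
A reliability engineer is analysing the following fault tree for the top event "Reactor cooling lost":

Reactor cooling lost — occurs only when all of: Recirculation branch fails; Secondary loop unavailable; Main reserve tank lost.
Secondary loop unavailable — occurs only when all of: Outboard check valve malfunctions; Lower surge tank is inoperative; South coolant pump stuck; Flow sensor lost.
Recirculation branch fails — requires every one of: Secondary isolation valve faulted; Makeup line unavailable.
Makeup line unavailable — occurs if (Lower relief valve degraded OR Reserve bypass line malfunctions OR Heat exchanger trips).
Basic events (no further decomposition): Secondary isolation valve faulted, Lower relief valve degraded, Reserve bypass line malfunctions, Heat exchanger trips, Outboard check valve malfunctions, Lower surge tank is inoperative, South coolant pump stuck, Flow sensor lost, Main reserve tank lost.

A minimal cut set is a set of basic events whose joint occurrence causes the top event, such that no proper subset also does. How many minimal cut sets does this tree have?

Makeup line unavailable [OR]: union of children's cut sets → 3 cut set(s).
Recirculation branch fails [AND]: one cut set from each child combined → 1 × 3 = 3 cut set(s).
Secondary loop unavailable [AND]: one cut set from each child combined → 1 × 1 × 1 × 1 = 1 cut set(s).
Reactor cooling lost [AND]: one cut set from each child combined → 3 × 1 × 1 = 3 cut set(s).
Minimal cut sets: {Flow sensor lost, Lower relief valve degraded, Lower surge tank is inoperative, Main reserve tank lost, Outboard check valve malfunctions, Secondary isolation valve faulted, South coolant pump stuck}; {Flow sensor lost, Lower surge tank is inoperative, Main reserve tank lost, Outboard check valve malfunctions, Reserve bypass line malfunctions, Secondary isolation valve faulted, South coolant pump stuck}; {Flow sensor lost, Heat exchanger trips, Lower surge tank is inoperative, Main reserve tank lost, Outboard check valve malfunctions, Secondary isolation valve faulted, South coolant pump stuck}.

3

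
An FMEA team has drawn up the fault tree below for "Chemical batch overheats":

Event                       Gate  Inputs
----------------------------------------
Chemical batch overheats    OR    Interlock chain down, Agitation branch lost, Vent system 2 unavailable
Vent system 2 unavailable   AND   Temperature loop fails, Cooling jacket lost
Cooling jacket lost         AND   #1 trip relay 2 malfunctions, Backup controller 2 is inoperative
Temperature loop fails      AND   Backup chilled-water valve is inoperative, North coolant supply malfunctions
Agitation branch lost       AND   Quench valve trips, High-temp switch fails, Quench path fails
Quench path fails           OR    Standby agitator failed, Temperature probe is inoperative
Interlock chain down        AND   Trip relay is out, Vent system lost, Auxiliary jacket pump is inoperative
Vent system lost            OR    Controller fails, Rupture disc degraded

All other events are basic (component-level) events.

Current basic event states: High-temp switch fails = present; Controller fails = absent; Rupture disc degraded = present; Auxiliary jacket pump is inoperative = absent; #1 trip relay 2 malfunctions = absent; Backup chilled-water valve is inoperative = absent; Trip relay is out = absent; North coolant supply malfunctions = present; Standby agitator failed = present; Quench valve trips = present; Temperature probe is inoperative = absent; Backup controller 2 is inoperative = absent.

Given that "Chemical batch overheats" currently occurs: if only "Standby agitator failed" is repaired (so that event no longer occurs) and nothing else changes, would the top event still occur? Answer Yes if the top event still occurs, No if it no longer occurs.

Counterfactual: set "Standby agitator failed" to not occurred.
Vent system lost [OR]: Controller fails=not, Rupture disc degraded=occurs → at least one input occurs → occurs.
Interlock chain down [AND]: Trip relay is out=not, Vent system lost=occurs, Auxiliary jacket pump is inoperative=not → not all inputs occur → does not occur.
Quench path fails [OR]: Standby agitator failed=not, Temperature probe is inoperative=not → no input occurs → does not occur.
Agitation branch lost [AND]: Quench valve trips=occurs, High-temp switch fails=occurs, Quench path fails=not → not all inputs occur → does not occur.
Temperature loop fails [AND]: Backup chilled-water valve is inoperative=not, North coolant supply malfunctions=occurs → not all inputs occur → does not occur.
Cooling jacket lost [AND]: #1 trip relay 2 malfunctions=not, Backup controller 2 is inoperative=not → not all inputs occur → does not occur.
Vent system 2 unavailable [AND]: Temperature loop fails=not, Cooling jacket lost=not → not all inputs occur → does not occur.
Chemical batch overheats [OR]: Interlock chain down=not, Agitation branch lost=not, Vent system 2 unavailable=not → no input occurs → does not occur.

No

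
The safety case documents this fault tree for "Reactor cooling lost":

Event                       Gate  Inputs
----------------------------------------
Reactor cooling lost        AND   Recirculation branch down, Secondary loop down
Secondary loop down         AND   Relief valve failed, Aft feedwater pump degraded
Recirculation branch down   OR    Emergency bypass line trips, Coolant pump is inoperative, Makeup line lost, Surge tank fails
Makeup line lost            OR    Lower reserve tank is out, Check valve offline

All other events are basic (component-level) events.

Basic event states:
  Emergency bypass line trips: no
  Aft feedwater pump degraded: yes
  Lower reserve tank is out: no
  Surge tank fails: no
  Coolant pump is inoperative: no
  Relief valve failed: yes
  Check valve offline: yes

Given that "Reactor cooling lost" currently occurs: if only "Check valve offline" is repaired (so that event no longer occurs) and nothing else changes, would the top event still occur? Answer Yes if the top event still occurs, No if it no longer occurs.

Counterfactual: set "Check valve offline" to not occurred.
Makeup line lost [OR]: Lower reserve tank is out=not, Check valve offline=not → no input occurs → does not occur.
Recirculation branch down [OR]: Emergency bypass line trips=not, Coolant pump is inoperative=not, Makeup line lost=not, Surge tank fails=not → no input occurs → does not occur.
Secondary loop down [AND]: Relief valve failed=occurs, Aft feedwater pump degraded=occurs → all inputs occur → occurs.
Reactor cooling lost [AND]: Recirculation branch down=not, Secondary loop down=occurs → not all inputs occur → does not occur.

No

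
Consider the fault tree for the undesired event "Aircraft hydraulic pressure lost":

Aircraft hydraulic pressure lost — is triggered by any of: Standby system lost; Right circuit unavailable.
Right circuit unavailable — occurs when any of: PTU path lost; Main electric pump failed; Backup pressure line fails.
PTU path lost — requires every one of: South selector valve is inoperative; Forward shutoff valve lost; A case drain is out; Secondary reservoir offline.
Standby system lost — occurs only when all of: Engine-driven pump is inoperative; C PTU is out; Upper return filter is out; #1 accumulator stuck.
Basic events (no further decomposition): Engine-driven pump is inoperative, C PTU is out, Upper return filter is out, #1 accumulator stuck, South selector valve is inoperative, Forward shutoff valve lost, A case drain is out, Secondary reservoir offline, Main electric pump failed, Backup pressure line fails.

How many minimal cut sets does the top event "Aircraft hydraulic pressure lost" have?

4

Standby system lost [AND]: one cut set from each child combined → 1 × 1 × 1 × 1 = 1 cut set(s).
PTU path lost [AND]: one cut set from each child combined → 1 × 1 × 1 × 1 = 1 cut set(s).
Right circuit unavailable [OR]: union of children's cut sets → 3 cut set(s).
Aircraft hydraulic pressure lost [OR]: union of children's cut sets → 4 cut set(s).
Minimal cut sets: {#1 accumulator stuck, C PTU is out, Engine-driven pump is inoperative, Upper return filter is out}; {A case drain is out, Forward shutoff valve lost, Secondary reservoir offline, South selector valve is inoperative}; {Main electric pump failed}; {Backup pressure line fails}.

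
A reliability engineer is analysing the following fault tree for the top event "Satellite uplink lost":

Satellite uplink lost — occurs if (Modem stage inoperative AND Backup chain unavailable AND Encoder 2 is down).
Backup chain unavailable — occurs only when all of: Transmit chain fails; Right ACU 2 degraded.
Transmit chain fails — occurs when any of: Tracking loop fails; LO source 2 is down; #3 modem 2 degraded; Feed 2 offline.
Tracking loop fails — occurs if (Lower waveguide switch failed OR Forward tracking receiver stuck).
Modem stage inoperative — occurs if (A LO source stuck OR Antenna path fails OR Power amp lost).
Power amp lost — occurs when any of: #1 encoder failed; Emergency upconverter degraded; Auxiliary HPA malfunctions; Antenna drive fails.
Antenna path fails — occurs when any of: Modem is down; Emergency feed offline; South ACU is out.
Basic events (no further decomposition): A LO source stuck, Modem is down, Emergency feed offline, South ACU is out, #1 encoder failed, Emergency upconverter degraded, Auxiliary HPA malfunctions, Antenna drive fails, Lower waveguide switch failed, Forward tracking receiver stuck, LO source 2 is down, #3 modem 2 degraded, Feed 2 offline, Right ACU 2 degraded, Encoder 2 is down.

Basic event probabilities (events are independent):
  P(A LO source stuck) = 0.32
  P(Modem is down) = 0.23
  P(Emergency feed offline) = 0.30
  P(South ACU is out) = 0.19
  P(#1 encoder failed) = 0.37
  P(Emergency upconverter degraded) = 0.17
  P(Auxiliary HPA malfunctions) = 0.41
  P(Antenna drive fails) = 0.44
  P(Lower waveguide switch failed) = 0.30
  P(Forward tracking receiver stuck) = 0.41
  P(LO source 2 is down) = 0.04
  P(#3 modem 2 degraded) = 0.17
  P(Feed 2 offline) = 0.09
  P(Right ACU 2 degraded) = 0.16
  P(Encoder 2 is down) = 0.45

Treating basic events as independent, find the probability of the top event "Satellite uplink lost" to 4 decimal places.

0.0479

P(Antenna path fails) [OR] = 1 − (1−0.23) × (1−0.30) × (1−0.19) = 0.563410
P(Power amp lost) [OR] = 1 − (1−0.37) × (1−0.17) × (1−0.41) × (1−0.44) = 0.827234
P(Modem stage inoperative) [OR] = 1 − (1−0.32) × (1−0.563410) × (1−0.827234) = 0.948709
P(Tracking loop fails) [OR] = 1 − (1−0.30) × (1−0.41) = 0.587000
P(Transmit chain fails) [OR] = 1 − (1−0.587000) × (1−0.04) × (1−0.17) × (1−0.09) = 0.700539
P(Backup chain unavailable) [AND] = 0.700539 × 0.16 = 0.112086
P(Satellite uplink lost) [AND] = 0.948709 × 0.112086 × 0.45 = 0.047852
Rounded to 4 decimal places: P(Satellite uplink lost) ≈ 0.0479.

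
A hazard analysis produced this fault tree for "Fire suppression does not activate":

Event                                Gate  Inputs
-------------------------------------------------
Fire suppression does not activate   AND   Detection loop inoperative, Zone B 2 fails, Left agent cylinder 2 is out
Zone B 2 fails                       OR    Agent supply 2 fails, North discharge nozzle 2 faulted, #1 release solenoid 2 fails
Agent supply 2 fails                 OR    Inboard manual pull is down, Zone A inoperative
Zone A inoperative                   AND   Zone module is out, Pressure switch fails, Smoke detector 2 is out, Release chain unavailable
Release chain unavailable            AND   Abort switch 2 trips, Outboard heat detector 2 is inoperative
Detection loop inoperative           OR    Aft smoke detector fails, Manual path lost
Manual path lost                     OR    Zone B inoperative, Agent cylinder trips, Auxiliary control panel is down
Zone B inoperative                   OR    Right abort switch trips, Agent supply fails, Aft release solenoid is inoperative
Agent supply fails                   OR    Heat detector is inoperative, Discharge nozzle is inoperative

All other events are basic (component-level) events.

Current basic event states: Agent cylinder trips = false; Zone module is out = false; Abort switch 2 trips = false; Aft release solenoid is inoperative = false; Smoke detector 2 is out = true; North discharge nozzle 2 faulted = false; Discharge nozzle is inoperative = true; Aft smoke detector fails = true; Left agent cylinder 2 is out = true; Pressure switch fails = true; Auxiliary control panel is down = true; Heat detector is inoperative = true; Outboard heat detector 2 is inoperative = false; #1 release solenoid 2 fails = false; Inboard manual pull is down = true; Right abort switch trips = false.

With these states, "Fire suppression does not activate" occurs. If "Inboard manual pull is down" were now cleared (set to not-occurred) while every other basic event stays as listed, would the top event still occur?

No

Counterfactual: set "Inboard manual pull is down" to not occurred.
Agent supply fails [OR]: Heat detector is inoperative=occurs, Discharge nozzle is inoperative=occurs → at least one input occurs → occurs.
Zone B inoperative [OR]: Right abort switch trips=not, Agent supply fails=occurs, Aft release solenoid is inoperative=not → at least one input occurs → occurs.
Manual path lost [OR]: Zone B inoperative=occurs, Agent cylinder trips=not, Auxiliary control panel is down=occurs → at least one input occurs → occurs.
Detection loop inoperative [OR]: Aft smoke detector fails=occurs, Manual path lost=occurs → at least one input occurs → occurs.
Release chain unavailable [AND]: Abort switch 2 trips=not, Outboard heat detector 2 is inoperative=not → not all inputs occur → does not occur.
Zone A inoperative [AND]: Zone module is out=not, Pressure switch fails=occurs, Smoke detector 2 is out=occurs, Release chain unavailable=not → not all inputs occur → does not occur.
Agent supply 2 fails [OR]: Inboard manual pull is down=not, Zone A inoperative=not → no input occurs → does not occur.
Zone B 2 fails [OR]: Agent supply 2 fails=not, North discharge nozzle 2 faulted=not, #1 release solenoid 2 fails=not → no input occurs → does not occur.
Fire suppression does not activate [AND]: Detection loop inoperative=occurs, Zone B 2 fails=not, Left agent cylinder 2 is out=occurs → not all inputs occur → does not occur.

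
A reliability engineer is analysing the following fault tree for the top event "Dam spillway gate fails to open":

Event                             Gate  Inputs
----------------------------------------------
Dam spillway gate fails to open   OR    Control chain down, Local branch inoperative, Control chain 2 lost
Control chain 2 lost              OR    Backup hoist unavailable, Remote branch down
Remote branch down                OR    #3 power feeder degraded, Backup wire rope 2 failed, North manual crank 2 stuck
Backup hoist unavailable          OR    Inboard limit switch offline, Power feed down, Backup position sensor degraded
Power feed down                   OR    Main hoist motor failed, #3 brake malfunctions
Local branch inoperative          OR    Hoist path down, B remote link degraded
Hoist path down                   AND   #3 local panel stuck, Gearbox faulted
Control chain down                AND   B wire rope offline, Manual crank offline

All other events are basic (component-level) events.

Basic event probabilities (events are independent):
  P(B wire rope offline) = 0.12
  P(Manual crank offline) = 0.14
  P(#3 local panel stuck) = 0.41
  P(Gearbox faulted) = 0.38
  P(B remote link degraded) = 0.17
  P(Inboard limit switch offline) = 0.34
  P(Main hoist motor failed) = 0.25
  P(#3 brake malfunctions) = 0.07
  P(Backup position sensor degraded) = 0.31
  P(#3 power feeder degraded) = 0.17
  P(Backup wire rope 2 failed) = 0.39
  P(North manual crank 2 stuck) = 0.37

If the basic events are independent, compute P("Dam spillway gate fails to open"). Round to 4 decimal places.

P(Control chain down) [AND] = 0.12 × 0.14 = 0.016800
P(Hoist path down) [AND] = 0.41 × 0.38 = 0.155800
P(Local branch inoperative) [OR] = 1 − (1−0.155800) × (1−0.17) = 0.299314
P(Power feed down) [OR] = 1 − (1−0.25) × (1−0.07) = 0.302500
P(Backup hoist unavailable) [OR] = 1 − (1−0.34) × (1−0.302500) × (1−0.31) = 0.682359
P(Remote branch down) [OR] = 1 − (1−0.17) × (1−0.39) × (1−0.37) = 0.681031
P(Control chain 2 lost) [OR] = 1 − (1−0.682359) × (1−0.681031) = 0.898682
P(Dam spillway gate fails to open) [OR] = 1 − (1−0.016800) × (1−0.299314) × (1−0.898682) = 0.930201
Rounded to 4 decimal places: P(Dam spillway gate fails to open) ≈ 0.9302.

0.9302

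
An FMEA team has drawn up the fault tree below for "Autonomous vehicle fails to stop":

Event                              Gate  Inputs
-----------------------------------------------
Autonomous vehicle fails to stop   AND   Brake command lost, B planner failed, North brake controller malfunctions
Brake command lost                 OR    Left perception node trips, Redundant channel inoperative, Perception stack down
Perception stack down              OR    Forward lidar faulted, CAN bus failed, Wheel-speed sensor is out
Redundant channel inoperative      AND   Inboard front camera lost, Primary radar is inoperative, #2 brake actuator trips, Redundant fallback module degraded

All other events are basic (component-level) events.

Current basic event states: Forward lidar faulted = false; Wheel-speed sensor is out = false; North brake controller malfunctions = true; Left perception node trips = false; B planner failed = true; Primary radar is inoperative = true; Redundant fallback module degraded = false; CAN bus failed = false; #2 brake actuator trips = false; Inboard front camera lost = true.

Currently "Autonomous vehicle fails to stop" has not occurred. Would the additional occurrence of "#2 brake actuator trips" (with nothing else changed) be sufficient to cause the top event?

Counterfactual: set "#2 brake actuator trips" to occurred.
Redundant channel inoperative [AND]: Inboard front camera lost=occurs, Primary radar is inoperative=occurs, #2 brake actuator trips=occurs, Redundant fallback module degraded=not → not all inputs occur → does not occur.
Perception stack down [OR]: Forward lidar faulted=not, CAN bus failed=not, Wheel-speed sensor is out=not → no input occurs → does not occur.
Brake command lost [OR]: Left perception node trips=not, Redundant channel inoperative=not, Perception stack down=not → no input occurs → does not occur.
Autonomous vehicle fails to stop [AND]: Brake command lost=not, B planner failed=occurs, North brake controller malfunctions=occurs → not all inputs occur → does not occur.

No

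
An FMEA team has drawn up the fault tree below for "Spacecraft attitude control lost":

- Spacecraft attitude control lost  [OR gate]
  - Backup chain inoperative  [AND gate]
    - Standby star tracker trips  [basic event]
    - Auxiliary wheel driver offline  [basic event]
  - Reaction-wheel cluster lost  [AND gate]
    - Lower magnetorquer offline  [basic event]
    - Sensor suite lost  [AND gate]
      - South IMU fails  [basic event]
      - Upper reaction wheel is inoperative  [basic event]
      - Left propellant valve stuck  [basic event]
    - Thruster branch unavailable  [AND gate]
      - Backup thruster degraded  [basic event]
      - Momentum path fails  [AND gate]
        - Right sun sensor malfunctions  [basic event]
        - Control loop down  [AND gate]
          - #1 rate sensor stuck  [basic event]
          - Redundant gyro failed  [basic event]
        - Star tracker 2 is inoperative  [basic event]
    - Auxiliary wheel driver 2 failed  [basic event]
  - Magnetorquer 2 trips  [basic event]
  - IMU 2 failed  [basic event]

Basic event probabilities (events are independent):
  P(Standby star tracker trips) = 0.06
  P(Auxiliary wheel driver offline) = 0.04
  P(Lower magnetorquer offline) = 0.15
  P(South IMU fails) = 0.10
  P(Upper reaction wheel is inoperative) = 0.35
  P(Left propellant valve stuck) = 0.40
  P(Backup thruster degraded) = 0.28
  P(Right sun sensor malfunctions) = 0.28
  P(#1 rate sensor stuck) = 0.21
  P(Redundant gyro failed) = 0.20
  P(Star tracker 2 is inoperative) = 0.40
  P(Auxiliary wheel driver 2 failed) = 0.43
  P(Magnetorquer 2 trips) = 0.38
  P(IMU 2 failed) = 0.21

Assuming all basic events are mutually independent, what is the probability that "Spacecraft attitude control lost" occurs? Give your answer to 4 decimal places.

0.5114

P(Backup chain inoperative) [AND] = 0.06 × 0.04 = 0.002400
P(Sensor suite lost) [AND] = 0.10 × 0.35 × 0.40 = 0.014000
P(Control loop down) [AND] = 0.21 × 0.20 = 0.042000
P(Momentum path fails) [AND] = 0.28 × 0.042000 × 0.40 = 0.004704
P(Thruster branch unavailable) [AND] = 0.28 × 0.004704 = 0.001317
P(Reaction-wheel cluster lost) [AND] = 0.15 × 0.014000 × 0.001317 × 0.43 = 0.000001
P(Spacecraft attitude control lost) [OR] = 1 − (1−0.002400) × (1−0.000001) × (1−0.38) × (1−0.21) = 0.511376
Rounded to 4 decimal places: P(Spacecraft attitude control lost) ≈ 0.5114.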